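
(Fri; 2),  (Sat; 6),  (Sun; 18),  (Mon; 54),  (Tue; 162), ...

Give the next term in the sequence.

For the day, runs through the weekdays Mon→Sun: Fri, Sat, Sun, Mon, Tue → Wed.
For the second component, ×3 each step: 2, 6, 18, 54, 162 → 486.
Combining the parts gives (Wed; 486).

(Wed; 486)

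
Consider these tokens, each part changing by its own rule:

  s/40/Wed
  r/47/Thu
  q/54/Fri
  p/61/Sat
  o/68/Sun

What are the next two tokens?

Letter goes s, r, q, p, o → n → m (letters move back 1 place in the alphabet).
Second component — +7 each step: 40, 47, 54, 61, 68 → 75 → 82.
Day: runs through the weekdays Mon→Sun; Wed, Thu, Fri, Sat, Sun → Mon → Tue.
So the next two tokens are n/75/Mon and m/82/Tue.

n/75/Mon then m/82/Tue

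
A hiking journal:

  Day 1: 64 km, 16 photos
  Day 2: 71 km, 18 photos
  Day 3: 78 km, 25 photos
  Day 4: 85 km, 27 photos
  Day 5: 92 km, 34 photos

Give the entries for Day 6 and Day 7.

Km: +7 each step; 64, 71, 78, 85, 92 → 99 → 106.
Photos — alternating steps +2, +7, +2, +7, …: 16, 18, 25, 27, 34 → 36 → 43.
So the next two lines are 99 km, 36 photos and 106 km, 43 photos.

99 km, 36 photos; 106 km, 43 photos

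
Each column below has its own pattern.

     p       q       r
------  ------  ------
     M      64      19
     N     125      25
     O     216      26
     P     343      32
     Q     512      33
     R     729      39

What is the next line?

S  1000  40

Column p: M, N, O, P, Q, R → S (letters move forward 1 place in the alphabet).
Column q goes 64, 125, 216, 343, 512, 729 → 1000 (perfect cubes: 4³, 5³, 6³, …).
Column r: alternating steps +6, +1, +6, +1, …; 19, 25, 26, 32, 33, 39 → 40.
So the next line is S  1000  40.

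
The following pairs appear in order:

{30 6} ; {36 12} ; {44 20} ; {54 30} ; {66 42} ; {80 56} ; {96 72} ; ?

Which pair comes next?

{114 90}

First part: 30, 36, 44, 54, 66, 80, 96 → 114 (differences are 6, 8, 10, … (increasing by 2 each time)).
Second part goes 6, 12, 20, 30, 42, 56, 72 → 90 (differences are 6, 8, 10, … (increasing by 2 each time)).
Combining the parts gives {114 90}.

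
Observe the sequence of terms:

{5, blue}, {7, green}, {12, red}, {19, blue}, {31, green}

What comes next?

{50, red}

First coordinate: each term is the sum of the two before it, so 5, 7, 12, 19, 31 → 50.
Colour: blue, green, red, blue, green → red (repeats blue → green → red).
Combining the parts gives {50, red}.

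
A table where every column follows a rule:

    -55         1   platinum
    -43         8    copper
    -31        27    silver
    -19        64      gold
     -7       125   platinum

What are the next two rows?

5  216  copper; 17  343  silver

First component: +12 each step; -55, -43, -31, -19, -7 → 5 → 17.
Second component: perfect cubes: 1³, 2³, 3³, …, so 1, 8, 27, 64, 125 → 216 → 343.
For the metal, repeats platinum → copper → silver → gold: platinum, copper, silver, gold, platinum → copper → silver.
So the next two rows are 5  216  copper and 17  343  silver.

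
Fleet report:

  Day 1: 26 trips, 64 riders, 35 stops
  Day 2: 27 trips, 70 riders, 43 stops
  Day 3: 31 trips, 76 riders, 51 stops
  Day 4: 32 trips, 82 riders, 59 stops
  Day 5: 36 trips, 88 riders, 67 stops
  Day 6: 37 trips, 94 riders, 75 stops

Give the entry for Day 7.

Trips: alternating steps +1, +4, +1, +4, …, so 26, 27, 31, 32, 36, 37 → 41.
For the riders, +6 each step: 64, 70, 76, 82, 88, 94 → 100.
Stops: 35, 43, 51, 59, 67, 75 → 83 (+8 each step).
Combining the parts gives 41 trips, 100 riders, 83 stops.

41 trips, 100 riders, 83 stops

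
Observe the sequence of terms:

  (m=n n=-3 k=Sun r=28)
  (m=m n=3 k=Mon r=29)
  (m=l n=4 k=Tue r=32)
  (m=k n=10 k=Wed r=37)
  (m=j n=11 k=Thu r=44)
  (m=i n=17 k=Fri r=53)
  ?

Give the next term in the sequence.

(m=h n=18 k=Sat r=64)

M: letters move back 1 place in the alphabet; n, m, l, k, j, i → h.
N: alternating steps +6, +1, +6, +1, …; -3, 3, 4, 10, 11, 17 → 18.
K: Sun, Mon, Tue, Wed, Thu, Fri → Sat (runs through the weekdays Mon→Sun).
R: differences are 1, 3, 5, … (increasing by 2 each time); 28, 29, 32, 37, 44, 53 → 64.
Putting it together: (m=h n=18 k=Sat r=64).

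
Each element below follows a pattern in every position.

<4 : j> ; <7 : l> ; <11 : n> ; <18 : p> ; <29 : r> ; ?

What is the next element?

First entry: each term is the sum of the two before it; 4, 7, 11, 18, 29 → 47.
Letter: j, l, n, p, r → t (letters move forward 2 places in the alphabet).
Combining the parts gives <47 : t>.

<47 : t>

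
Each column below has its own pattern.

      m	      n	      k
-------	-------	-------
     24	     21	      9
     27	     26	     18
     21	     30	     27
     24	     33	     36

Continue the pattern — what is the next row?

18  35  45

Column m: 24, 27, 21, 24 → 18 (alternating steps +3, −6, +3, −6, …).
Column n: differences are 5, 4, 3, … (decreasing by 1 each time); 21, 26, 30, 33 → 35.
Column k: 9, 18, 27, 36 → 45 (+9 each step).
Combining the parts gives 18  35  45.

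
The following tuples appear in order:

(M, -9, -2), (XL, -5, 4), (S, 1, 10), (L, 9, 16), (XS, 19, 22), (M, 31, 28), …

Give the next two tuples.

Size goes M, XL, S, L, XS, M → XL → S (repeats M → XL → S → L → XS).
Second component: differences are 4, 6, 8, … (increasing by 2 each time); -9, -5, 1, 9, 19, 31 → 45 → 61.
Third component: -2, 4, 10, 16, 22, 28 → 34 → 40 (+6 each step).
So the next two tuples are (XL, 45, 34) and (S, 61, 40).

(XL, 45, 34), (S, 61, 40)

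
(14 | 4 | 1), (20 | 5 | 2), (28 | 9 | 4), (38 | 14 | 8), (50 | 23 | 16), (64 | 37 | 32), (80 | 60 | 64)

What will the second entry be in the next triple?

Second entry goes 4, 5, 9, 14, 23, 37, 60 → 97 (each term is the sum of the two before it).

97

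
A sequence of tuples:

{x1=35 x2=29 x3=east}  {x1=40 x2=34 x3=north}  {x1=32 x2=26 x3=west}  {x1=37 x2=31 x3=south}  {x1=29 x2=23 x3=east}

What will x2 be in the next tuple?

X1 — alternating steps +5, −8, +5, −8, …: 35, 40, 32, 37, 29 → 34.
X2: 29, 34, 26, 31, 23 → 28 (always 6 less than the x1).

28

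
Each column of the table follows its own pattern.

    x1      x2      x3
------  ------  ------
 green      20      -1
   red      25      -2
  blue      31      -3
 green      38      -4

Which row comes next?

red  46  -5

Column x1 — repeats green → red → blue: green, red, blue, green → red.
Column x2: 20, 25, 31, 38 → 46 (differences are 5, 6, 7, … (increasing by 1 each time)).
Column x3: −1 each step, so -1, -2, -3, -4 → -5.
So the next row is red  46  -5.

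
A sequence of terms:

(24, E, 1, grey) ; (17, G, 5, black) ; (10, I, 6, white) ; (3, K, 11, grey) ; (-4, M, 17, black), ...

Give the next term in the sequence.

First part: 24, 17, 10, 3, -4 → -11 (−7 each step).
Letter: letters move forward 2 places in the alphabet; E, G, I, K, M → O.
Third part: 1, 5, 6, 11, 17 → 28 (each term is the sum of the two before it).
Shade: grey, black, white, grey, black → white (repeats grey → black → white).
So the next term is (-11, O, 28, white).

(-11, O, 28, white)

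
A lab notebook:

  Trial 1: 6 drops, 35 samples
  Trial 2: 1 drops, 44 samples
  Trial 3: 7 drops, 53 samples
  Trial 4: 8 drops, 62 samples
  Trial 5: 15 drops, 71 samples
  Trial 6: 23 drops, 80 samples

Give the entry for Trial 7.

38 drops, 89 samples

For the drops, each term is the sum of the two before it: 6, 1, 7, 8, 15, 23 → 38.
Samples: +9 each step, so 35, 44, 53, 62, 71, 80 → 89.
So the next record is 38 drops, 89 samples.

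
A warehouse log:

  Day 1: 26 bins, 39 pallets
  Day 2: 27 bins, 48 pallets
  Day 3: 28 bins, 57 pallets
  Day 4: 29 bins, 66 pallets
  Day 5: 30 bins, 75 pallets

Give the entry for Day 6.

31 bins, 84 pallets

Bins: +1 each step, so 26, 27, 28, 29, 30 → 31.
For the pallets, +9 each step: 39, 48, 57, 66, 75 → 84.
Combining the parts gives 31 bins, 84 pallets.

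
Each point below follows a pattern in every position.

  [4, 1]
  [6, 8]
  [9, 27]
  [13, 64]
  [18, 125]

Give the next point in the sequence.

[24, 216]

First value goes 4, 6, 9, 13, 18 → 24 (differences are 2, 3, 4, … (increasing by 1 each time)).
Second value — perfect cubes: 1³, 2³, 3³, …: 1, 8, 27, 64, 125 → 216.
Putting it together: [24, 216].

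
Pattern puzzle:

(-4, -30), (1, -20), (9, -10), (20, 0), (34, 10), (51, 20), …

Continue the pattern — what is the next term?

(71, 30)

First coordinate — differences are 5, 8, 11, … (increasing by 3 each time): -4, 1, 9, 20, 34, 51 → 71.
Second coordinate: -30, -20, -10, 0, 10, 20 → 30 (+10 each step).
So the next term is (71, 30).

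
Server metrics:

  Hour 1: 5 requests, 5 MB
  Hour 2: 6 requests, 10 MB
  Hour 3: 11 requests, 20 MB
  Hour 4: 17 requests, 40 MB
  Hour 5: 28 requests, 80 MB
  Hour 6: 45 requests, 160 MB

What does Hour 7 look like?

For the requests, each term is the sum of the two before it: 5, 6, 11, 17, 28, 45 → 73.
MB: ×2 each step; 5, 10, 20, 40, 80, 160 → 320.
Putting it together: 73 requests, 320 MB.

73 requests, 320 MB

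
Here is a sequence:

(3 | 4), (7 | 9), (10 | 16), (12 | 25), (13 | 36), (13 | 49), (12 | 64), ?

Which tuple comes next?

First slot — differences are 4, 3, 2, … (decreasing by 1 each time): 3, 7, 10, 12, 13, 13, 12 → 10.
For the second slot, perfect squares: 2², 3², 4², …: 4, 9, 16, 25, 36, 49, 64 → 81.
Putting it together: (10 | 81).

(10 | 81)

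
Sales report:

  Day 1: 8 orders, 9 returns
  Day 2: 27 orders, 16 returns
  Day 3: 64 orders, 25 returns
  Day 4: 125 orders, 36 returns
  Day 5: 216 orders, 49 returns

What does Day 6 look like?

Orders: 8, 27, 64, 125, 216 → 343 (perfect cubes: 2³, 3³, 4³, …).
For the returns, perfect squares: 3², 4², 5², …: 9, 16, 25, 36, 49 → 64.
So the next line is 343 orders, 64 returns.

343 orders, 64 returns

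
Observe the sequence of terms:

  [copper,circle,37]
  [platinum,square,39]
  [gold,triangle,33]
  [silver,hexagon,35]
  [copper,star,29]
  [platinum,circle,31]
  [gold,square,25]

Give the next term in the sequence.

[silver,triangle,27]

Metal goes copper, platinum, gold, silver, copper, platinum, gold → silver (repeats copper → platinum → gold → silver).
Shape: circle, square, triangle, hexagon, star, circle, square → triangle (repeats circle → square → triangle → hexagon → star).
Third entry: alternating steps +2, −6, +2, −6, …; 37, 39, 33, 35, 29, 31, 25 → 27.
Putting it together: [silver,triangle,27].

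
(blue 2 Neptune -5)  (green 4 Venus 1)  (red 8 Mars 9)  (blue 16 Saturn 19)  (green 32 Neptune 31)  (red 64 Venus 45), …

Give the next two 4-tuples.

Colour: blue, green, red, blue, green, red → blue → green (repeats blue → green → red).
For the second part, ×2 each step: 2, 4, 8, 16, 32, 64 → 128 → 256.
Planet: repeats Neptune → Venus → Mars → Saturn; Neptune, Venus, Mars, Saturn, Neptune, Venus → Mars → Saturn.
Fourth part: differences are 6, 8, 10, … (increasing by 2 each time), so -5, 1, 9, 19, 31, 45 → 61 → 79.
Putting the parts together: (blue 128 Mars 61) and then (green 256 Saturn 79).

(blue 128 Mars 61), (green 256 Saturn 79)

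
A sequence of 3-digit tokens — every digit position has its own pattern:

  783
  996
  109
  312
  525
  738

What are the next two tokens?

First digit: 7, 9, 1, 3, 5, 7 → 9 → 1 (+2 each step, mod 10).
Second digit: 8, 9, 0, 1, 2, 3 → 4 → 5 (+1 each step, mod 10).
Third digit: 3, 6, 9, 2, 5, 8 → 1 → 4 (+3 each step, mod 10).
Putting the parts together: 941 and then 154.

941, 154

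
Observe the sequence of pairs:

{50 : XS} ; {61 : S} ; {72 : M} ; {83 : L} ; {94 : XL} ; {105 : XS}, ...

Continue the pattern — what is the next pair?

First entry: +11 each step; 50, 61, 72, 83, 94, 105 → 116.
For the size, repeats XS → S → M → L → XL: XS, S, M, L, XL, XS → S.
So the next pair is {116 : S}.

{116 : S}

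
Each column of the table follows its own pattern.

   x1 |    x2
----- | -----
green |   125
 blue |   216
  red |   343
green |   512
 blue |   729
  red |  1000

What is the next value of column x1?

green

Column x1: repeats green → blue → red; green, blue, red, green, blue, red → green.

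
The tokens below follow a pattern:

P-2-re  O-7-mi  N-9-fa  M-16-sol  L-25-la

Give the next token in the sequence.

Letter: letters move back 1 place in the alphabet; P, O, N, M, L → K.
Second component: each term is the sum of the two before it, so 2, 7, 9, 16, 25 → 41.
Note — runs through the solfège scale do→ti: re, mi, fa, sol, la → ti.
Putting it together: K-41-ti.

K-41-ti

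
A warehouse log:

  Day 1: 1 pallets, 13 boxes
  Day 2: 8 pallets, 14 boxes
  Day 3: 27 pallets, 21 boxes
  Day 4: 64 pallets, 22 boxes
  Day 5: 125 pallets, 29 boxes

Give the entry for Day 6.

216 pallets, 30 boxes

For the pallets, perfect cubes: 1³, 2³, 3³, …: 1, 8, 27, 64, 125 → 216.
Boxes: 13, 14, 21, 22, 29 → 30 (alternating steps +1, +7, +1, +7, …).
Putting it together: 216 pallets, 30 boxes.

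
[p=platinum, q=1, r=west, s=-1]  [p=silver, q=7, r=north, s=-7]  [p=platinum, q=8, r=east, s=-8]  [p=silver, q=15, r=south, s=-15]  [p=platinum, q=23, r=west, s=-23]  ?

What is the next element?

[p=silver, q=38, r=north, s=-38]

For the p, alternates platinum ↔ silver: platinum, silver, platinum, silver, platinum → silver.
Q: each term is the sum of the two before it, so 1, 7, 8, 15, 23 → 38.
R: repeats west → north → east → south, so west, north, east, south, west → north.
S: always the negative of the q; -1, -7, -8, -15, -23 → -38.
Combining the parts gives [p=silver, q=38, r=north, s=-38].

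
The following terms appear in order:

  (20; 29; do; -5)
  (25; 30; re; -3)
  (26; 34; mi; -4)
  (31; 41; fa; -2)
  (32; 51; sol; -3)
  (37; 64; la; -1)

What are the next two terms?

For the first value, alternating steps +5, +1, +5, +1, …: 20, 25, 26, 31, 32, 37 → 38 → 43.
Second value: 29, 30, 34, 41, 51, 64 → 80 → 99 (differences are 1, 4, 7, … (increasing by 3 each time)).
Note goes do, re, mi, fa, sol, la → ti → do (runs through the solfège scale do→ti).
Fourth value — alternating steps +2, −1, +2, −1, …: -5, -3, -4, -2, -3, -1 → -2 → 0.
Putting the parts together: (38; 80; ti; -2) and then (43; 99; do; 0).

(38; 80; ti; -2), (43; 99; do; 0)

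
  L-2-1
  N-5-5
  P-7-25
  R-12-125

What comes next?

T-19-625

For the letter, letters move forward 2 places in the alphabet: L, N, P, R → T.
For the second component, each term is the sum of the two before it: 2, 5, 7, 12 → 19.
Third component — ×5 each step: 1, 5, 25, 125 → 625.
Putting it together: T-19-625.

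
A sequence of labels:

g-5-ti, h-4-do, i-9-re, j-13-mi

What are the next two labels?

k-22-fa, l-35-sol

Letter: g, h, i, j → k → l (letters move forward 1 place in the alphabet).
Second component: 5, 4, 9, 13 → 22 → 35 (each term is the sum of the two before it).
Note goes ti, do, re, mi → fa → sol (runs through the solfège scale do→ti).
Putting the parts together: k-22-fa and then l-35-sol.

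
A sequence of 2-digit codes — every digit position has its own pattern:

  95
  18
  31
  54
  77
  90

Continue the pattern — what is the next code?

13

First digit: +2 each step, mod 10; 9, 1, 3, 5, 7, 9 → 1.
Second digit goes 5, 8, 1, 4, 7, 0 → 3 (+3 each step, mod 10).
Combining the parts gives 13.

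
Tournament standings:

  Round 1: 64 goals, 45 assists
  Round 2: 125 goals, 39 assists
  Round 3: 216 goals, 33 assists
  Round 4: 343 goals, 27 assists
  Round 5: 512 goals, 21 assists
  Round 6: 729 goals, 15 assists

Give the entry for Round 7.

1000 goals, 9 assists

Goals goes 64, 125, 216, 343, 512, 729 → 1000 (perfect cubes: 4³, 5³, 6³, …).
For the assists, −6 each step: 45, 39, 33, 27, 21, 15 → 9.
So the next record is 1000 goals, 9 assists.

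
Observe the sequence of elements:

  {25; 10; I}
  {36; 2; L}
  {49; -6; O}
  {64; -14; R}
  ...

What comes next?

{81; -22; U}

First entry: perfect squares: 5², 6², 7², …, so 25, 36, 49, 64 → 81.
Second entry: 10, 2, -6, -14 → -22 (−8 each step).
Letter: letters move forward 3 places in the alphabet; I, L, O, R → U.
Combining the parts gives {81; -22; U}.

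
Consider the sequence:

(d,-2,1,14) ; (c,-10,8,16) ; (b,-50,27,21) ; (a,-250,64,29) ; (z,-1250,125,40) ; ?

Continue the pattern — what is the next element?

(y,-6250,216,54)

For the letter, letters move back 1 place in the alphabet, wrapping A→Z: d, c, b, a, z → y.
Second component — ×5 each step: -2, -10, -50, -250, -1250 → -6250.
Third component goes 1, 8, 27, 64, 125 → 216 (perfect cubes: 1³, 2³, 3³, …).
Fourth component — differences are 2, 5, 8, … (increasing by 3 each time): 14, 16, 21, 29, 40 → 54.
Combining the parts gives (y,-6250,216,54).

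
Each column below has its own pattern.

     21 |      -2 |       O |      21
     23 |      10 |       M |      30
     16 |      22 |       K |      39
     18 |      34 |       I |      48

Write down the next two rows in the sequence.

11  46  G  57; 13  58  E  66

For the first component, alternating steps +2, −7, +2, −7, …: 21, 23, 16, 18 → 11 → 13.
Second component — +12 each step: -2, 10, 22, 34 → 46 → 58.
Letter: O, M, K, I → G → E (letters move back 2 places in the alphabet).
Fourth component goes 21, 30, 39, 48 → 57 → 66 (+9 each step).
So the next two rows are 11  46  G  57 and 13  58  E  66.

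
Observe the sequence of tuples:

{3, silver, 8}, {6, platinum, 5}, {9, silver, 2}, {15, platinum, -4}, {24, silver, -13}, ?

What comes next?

First value: each term is the sum of the two before it, so 3, 6, 9, 15, 24 → 39.
Metal: silver, platinum, silver, platinum, silver → platinum (alternates silver ↔ platinum).
Third value goes 8, 5, 2, -4, -13 → -28 (together with the first value always sums to 11).
Putting it together: {39, platinum, -28}.

{39, platinum, -28}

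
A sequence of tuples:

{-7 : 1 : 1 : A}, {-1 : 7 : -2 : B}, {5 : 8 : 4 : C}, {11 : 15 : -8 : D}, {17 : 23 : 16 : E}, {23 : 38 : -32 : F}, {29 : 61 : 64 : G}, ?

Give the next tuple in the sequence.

First slot: -7, -1, 5, 11, 17, 23, 29 → 35 (+6 each step).
Second slot: 1, 7, 8, 15, 23, 38, 61 → 99 (each term is the sum of the two before it).
Third slot goes 1, -2, 4, -8, 16, -32, 64 → -128 (×(-2) each step).
Letter: letters move forward 1 place in the alphabet; A, B, C, D, E, F, G → H.
Combining the parts gives {35 : 99 : -128 : H}.

{35 : 99 : -128 : H}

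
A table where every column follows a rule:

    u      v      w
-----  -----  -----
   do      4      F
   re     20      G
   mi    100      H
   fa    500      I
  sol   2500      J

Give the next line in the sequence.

la  12500  K

Column u: runs through the solfège scale do→ti; do, re, mi, fa, sol → la.
Column v goes 4, 20, 100, 500, 2500 → 12500 (×5 each step).
Column w: F, G, H, I, J → K (letters move forward 1 place in the alphabet).
Combining the parts gives la  12500  K.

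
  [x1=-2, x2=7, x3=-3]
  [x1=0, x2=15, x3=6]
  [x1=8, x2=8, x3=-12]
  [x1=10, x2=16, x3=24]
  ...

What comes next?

X1: alternating steps +2, +8, +2, +8, …, so -2, 0, 8, 10 → 18.
X2 goes 7, 15, 8, 16 → 9 (alternating steps +8, −7, +8, −7, …).
X3 goes -3, 6, -12, 24 → -48 (×(-2) each step).
Putting it together: [x1=18, x2=9, x3=-48].

[x1=18, x2=9, x3=-48]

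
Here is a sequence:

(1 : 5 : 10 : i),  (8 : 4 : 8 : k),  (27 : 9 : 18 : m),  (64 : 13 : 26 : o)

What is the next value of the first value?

First value: perfect cubes: 1³, 2³, 3³, …; 1, 8, 27, 64 → 125.
Second value: each term is the sum of the two before it; 5, 4, 9, 13 → 22.
Third value — always 2 × the second value: 10, 8, 18, 26 → 44.
Letter — letters move forward 2 places in the alphabet: i, k, m, o → q.

125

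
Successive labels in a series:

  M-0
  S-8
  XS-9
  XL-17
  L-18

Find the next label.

Size: runs backward through clothing sizes XS→XL; M, S, XS, XL, L → M.
Second component: 0, 8, 9, 17, 18 → 26 (alternating steps +8, +1, +8, +1, …).
Combining the parts gives M-26.

M-26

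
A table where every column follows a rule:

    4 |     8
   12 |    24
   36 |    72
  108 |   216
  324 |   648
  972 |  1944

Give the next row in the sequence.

2916  5832

First component: ×3 each step, so 4, 12, 36, 108, 324, 972 → 2916.
Second component: 8, 24, 72, 216, 648, 1944 → 5832 (always 2 × the first component).
So the next row is 2916  5832.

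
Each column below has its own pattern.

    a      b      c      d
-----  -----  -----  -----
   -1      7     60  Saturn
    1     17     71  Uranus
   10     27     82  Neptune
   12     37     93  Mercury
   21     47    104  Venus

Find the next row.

23  57  115  Earth

Column a: -1, 1, 10, 12, 21 → 23 (alternating steps +2, +9, +2, +9, …).
Column b: 7, 17, 27, 37, 47 → 57 (+10 each step).
Column c — +11 each step: 60, 71, 82, 93, 104 → 115.
Column d: runs through the planets Mercury→Neptune; Saturn, Uranus, Neptune, Mercury, Venus → Earth.
Putting it together: 23  57  115  Earth.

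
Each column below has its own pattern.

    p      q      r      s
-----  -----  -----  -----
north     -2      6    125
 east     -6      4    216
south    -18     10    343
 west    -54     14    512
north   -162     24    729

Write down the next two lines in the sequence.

east  -486  38  1000; south  -1458  62  1331

Column p: north, east, south, west, north → east → south (repeats north → east → south → west).
Column q: -2, -6, -18, -54, -162 → -486 → -1458 (×3 each step).
For the column r, each term is the sum of the two before it: 6, 4, 10, 14, 24 → 38 → 62.
Column s — perfect cubes: 5³, 6³, 7³, …: 125, 216, 343, 512, 729 → 1000 → 1331.
So the next two lines are east  -486  38  1000 and south  -1458  62  1331.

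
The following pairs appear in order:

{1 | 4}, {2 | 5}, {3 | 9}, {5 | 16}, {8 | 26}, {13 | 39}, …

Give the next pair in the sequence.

First value goes 1, 2, 3, 5, 8, 13 → 21 (each term is the sum of the two before it).
Second value: differences are 1, 4, 7, … (increasing by 3 each time), so 4, 5, 9, 16, 26, 39 → 55.
Putting it together: {21 | 55}.

{21 | 55}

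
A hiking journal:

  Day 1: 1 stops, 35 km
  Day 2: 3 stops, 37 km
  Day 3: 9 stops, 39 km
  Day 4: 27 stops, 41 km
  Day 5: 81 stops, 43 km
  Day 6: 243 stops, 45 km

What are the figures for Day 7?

729 stops, 47 km

Stops — ×3 each step: 1, 3, 9, 27, 81, 243 → 729.
Km: +2 each step; 35, 37, 39, 41, 43, 45 → 47.
So the next record is 729 stops, 47 km.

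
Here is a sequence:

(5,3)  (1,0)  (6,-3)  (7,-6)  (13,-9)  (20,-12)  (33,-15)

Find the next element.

First part goes 5, 1, 6, 7, 13, 20, 33 → 53 (each term is the sum of the two before it).
Second part: 3, 0, -3, -6, -9, -12, -15 → -18 (−3 each step).
Putting it together: (53,-18).

(53,-18)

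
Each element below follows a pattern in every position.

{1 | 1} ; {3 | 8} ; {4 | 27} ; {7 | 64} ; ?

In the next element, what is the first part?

11

First part — each term is the sum of the two before it: 1, 3, 4, 7 → 11.
For the second part, perfect cubes: 1³, 2³, 3³, …: 1, 8, 27, 64 → 125.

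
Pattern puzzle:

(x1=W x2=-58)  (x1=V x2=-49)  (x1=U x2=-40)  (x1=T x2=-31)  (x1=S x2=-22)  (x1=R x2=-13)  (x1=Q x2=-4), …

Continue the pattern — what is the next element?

X1 — letters move back 1 place in the alphabet: W, V, U, T, S, R, Q → P.
X2: +9 each step, so -58, -49, -40, -31, -22, -13, -4 → 5.
Combining the parts gives (x1=P x2=5).

(x1=P x2=5)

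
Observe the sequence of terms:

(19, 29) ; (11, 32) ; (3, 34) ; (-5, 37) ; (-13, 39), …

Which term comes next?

(-21, 42)

First value goes 19, 11, 3, -5, -13 → -21 (−8 each step).
Second value — alternating steps +3, +2, +3, +2, …: 29, 32, 34, 37, 39 → 42.
So the next term is (-21, 42).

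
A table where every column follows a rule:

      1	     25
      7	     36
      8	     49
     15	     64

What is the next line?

23  81

First component: each term is the sum of the two before it; 1, 7, 8, 15 → 23.
Second component: perfect squares: 5², 6², 7², …; 25, 36, 49, 64 → 81.
Putting it together: 23  81.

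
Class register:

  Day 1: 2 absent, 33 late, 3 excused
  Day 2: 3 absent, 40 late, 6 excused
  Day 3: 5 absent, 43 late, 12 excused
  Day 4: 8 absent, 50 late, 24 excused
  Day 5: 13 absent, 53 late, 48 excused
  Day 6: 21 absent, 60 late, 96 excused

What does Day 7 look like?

34 absent, 63 late, 192 excused

For the absent, each term is the sum of the two before it: 2, 3, 5, 8, 13, 21 → 34.
Late — alternating steps +7, +3, +7, +3, …: 33, 40, 43, 50, 53, 60 → 63.
Excused — ×2 each step: 3, 6, 12, 24, 48, 96 → 192.
So the next line is 34 absent, 63 late, 192 excused.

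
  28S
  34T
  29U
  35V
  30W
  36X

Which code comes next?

First component: 28, 34, 29, 35, 30, 36 → 31 (alternating steps +6, −5, +6, −5, …).
Letter: letters move forward 1 place in the alphabet; S, T, U, V, W, X → Y.
So the next code is 31Y.

31Y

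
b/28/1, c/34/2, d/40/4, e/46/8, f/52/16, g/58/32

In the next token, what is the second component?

64

Letter: b, c, d, e, f, g → h (letters move forward 1 place in the alphabet).
Second component: +6 each step, so 28, 34, 40, 46, 52, 58 → 64.
Third component — ×2 each step: 1, 2, 4, 8, 16, 32 → 64.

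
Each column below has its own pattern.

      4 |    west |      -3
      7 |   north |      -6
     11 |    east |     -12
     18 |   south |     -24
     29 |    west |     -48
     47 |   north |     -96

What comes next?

76  east  -192

For the first component, each term is the sum of the two before it: 4, 7, 11, 18, 29, 47 → 76.
For the direction, repeats west → north → east → south: west, north, east, south, west, north → east.
Third component: ×2 each step, so -3, -6, -12, -24, -48, -96 → -192.
Putting it together: 76  east  -192.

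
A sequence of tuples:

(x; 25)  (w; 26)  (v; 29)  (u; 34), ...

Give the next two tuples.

Letter: x, w, v, u → t → s (letters move back 1 place in the alphabet).
For the second coordinate, differences are 1, 3, 5, … (increasing by 2 each time): 25, 26, 29, 34 → 41 → 50.
Putting the parts together: (t; 41) and then (s; 50).

(t; 41), (s; 50)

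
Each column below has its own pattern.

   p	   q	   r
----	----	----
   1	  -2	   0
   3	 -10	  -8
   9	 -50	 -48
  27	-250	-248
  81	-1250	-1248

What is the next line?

243  -6250  -6248

Column p — ×3 each step: 1, 3, 9, 27, 81 → 243.
Column q: -2, -10, -50, -250, -1250 → -6250 (×5 each step).
Column r: 0, -8, -48, -248, -1248 → -6248 (always 2 more than the column q).
Combining the parts gives 243  -6250  -6248.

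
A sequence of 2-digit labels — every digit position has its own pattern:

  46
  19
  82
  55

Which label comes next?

First digit goes 4, 1, 8, 5 → 2 (−3 each step, mod 10).
Second digit: +3 each step, mod 10, so 6, 9, 2, 5 → 8.
Combining the parts gives 28.

28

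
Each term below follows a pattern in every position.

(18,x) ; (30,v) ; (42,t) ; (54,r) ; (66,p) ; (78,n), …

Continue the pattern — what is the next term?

First part: +12 each step; 18, 30, 42, 54, 66, 78 → 90.
Letter: letters move back 2 places in the alphabet; x, v, t, r, p, n → l.
Putting it together: (90,l).

(90,l)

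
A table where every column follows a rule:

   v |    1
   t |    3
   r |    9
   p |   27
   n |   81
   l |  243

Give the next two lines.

j  729; h  2187

Letter goes v, t, r, p, n, l → j → h (letters move back 2 places in the alphabet).
Second component: ×3 each step, so 1, 3, 9, 27, 81, 243 → 729 → 2187.
Putting the parts together: j  729 and then h  2187.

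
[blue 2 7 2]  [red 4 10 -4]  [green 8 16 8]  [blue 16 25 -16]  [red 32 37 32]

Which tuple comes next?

Colour: repeats blue → red → green, so blue, red, green, blue, red → green.
Second slot: ×2 each step, so 2, 4, 8, 16, 32 → 64.
Third slot — differences are 3, 6, 9, … (increasing by 3 each time): 7, 10, 16, 25, 37 → 52.
Fourth slot — ×(-2) each step: 2, -4, 8, -16, 32 → -64.
Putting it together: [green 64 52 -64].

[green 64 52 -64]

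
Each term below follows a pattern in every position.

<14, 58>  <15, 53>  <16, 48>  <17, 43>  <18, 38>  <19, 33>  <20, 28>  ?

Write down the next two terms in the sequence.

<21, 23>, <22, 18>

First coordinate: +1 each step, so 14, 15, 16, 17, 18, 19, 20 → 21 → 22.
Second coordinate: 58, 53, 48, 43, 38, 33, 28 → 23 → 18 (−5 each step).
Putting the parts together: <21, 23> and then <22, 18>.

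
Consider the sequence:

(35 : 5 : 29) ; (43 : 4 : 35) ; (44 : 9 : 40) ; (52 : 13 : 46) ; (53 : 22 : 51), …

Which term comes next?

First value: alternating steps +8, +1, +8, +1, …, so 35, 43, 44, 52, 53 → 61.
For the second value, each term is the sum of the two before it: 5, 4, 9, 13, 22 → 35.
Third value: 29, 35, 40, 46, 51 → 57 (alternating steps +6, +5, +6, +5, …).
Putting it together: (61 : 35 : 57).

(61 : 35 : 57)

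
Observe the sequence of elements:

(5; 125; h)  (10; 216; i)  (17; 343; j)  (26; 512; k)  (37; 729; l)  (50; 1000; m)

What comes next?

First slot: 5, 10, 17, 26, 37, 50 → 65 (differences are 5, 7, 9, … (increasing by 2 each time)).
Second slot: perfect cubes: 5³, 6³, 7³, …; 125, 216, 343, 512, 729, 1000 → 1331.
Letter: h, i, j, k, l, m → n (letters move forward 1 place in the alphabet).
So the next element is (65; 1331; n).

(65; 1331; n)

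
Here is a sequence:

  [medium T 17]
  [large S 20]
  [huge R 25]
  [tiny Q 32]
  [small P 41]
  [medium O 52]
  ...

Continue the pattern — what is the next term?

Size — repeats medium → large → huge → tiny → small: medium, large, huge, tiny, small, medium → large.
Letter — letters move back 1 place in the alphabet: T, S, R, Q, P, O → N.
Third coordinate: differences are 3, 5, 7, … (increasing by 2 each time); 17, 20, 25, 32, 41, 52 → 65.
Putting it together: [large N 65].

[large N 65]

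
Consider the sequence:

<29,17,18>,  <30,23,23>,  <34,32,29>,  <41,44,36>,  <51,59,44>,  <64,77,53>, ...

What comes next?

<80,98,63>

First coordinate — differences are 1, 4, 7, … (increasing by 3 each time): 29, 30, 34, 41, 51, 64 → 80.
Second coordinate goes 17, 23, 32, 44, 59, 77 → 98 (differences are 6, 9, 12, … (increasing by 3 each time)).
Third coordinate: differences are 5, 6, 7, … (increasing by 1 each time), so 18, 23, 29, 36, 44, 53 → 63.
Combining the parts gives <80,98,63>.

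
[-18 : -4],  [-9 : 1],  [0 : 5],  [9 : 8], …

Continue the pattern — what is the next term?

[18 : 10]

First entry goes -18, -9, 0, 9 → 18 (+9 each step).
Second entry: -4, 1, 5, 8 → 10 (differences are 5, 4, 3, … (decreasing by 1 each time)).
Combining the parts gives [18 : 10].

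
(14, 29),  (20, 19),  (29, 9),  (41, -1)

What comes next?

(56, -11)

First component: 14, 20, 29, 41 → 56 (differences are 6, 9, 12, … (increasing by 3 each time)).
Second component — −10 each step: 29, 19, 9, -1 → -11.
Putting it together: (56, -11).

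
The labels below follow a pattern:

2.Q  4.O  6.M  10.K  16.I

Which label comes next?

26.G

First component: 2, 4, 6, 10, 16 → 26 (each term is the sum of the two before it).
Letter: letters move back 2 places in the alphabet; Q, O, M, K, I → G.
Putting it together: 26.G.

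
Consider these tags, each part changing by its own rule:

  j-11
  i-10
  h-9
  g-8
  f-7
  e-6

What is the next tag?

d-5

For the letter, letters move back 1 place in the alphabet: j, i, h, g, f, e → d.
Second component goes 11, 10, 9, 8, 7, 6 → 5 (−1 each step).
Putting it together: d-5.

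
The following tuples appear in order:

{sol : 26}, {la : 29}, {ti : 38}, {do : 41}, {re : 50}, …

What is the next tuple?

{mi : 53}

Note: sol, la, ti, do, re → mi (runs through the solfège scale do→ti).
For the second part, alternating steps +3, +9, +3, +9, …: 26, 29, 38, 41, 50 → 53.
So the next tuple is {mi : 53}.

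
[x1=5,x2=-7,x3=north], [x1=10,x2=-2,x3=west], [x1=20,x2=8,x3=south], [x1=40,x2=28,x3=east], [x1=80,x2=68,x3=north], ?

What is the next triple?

X1: ×2 each step, so 5, 10, 20, 40, 80 → 160.
X2 — always 12 less than the x1: -7, -2, 8, 28, 68 → 148.
X3: repeats north → west → south → east, so north, west, south, east, north → west.
Combining the parts gives [x1=160,x2=148,x3=west].

[x1=160,x2=148,x3=west]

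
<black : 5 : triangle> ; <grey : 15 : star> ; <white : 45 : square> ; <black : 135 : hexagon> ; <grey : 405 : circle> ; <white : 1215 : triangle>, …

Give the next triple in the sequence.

<black : 3645 : star>

Shade — repeats black → grey → white: black, grey, white, black, grey, white → black.
Second slot: 5, 15, 45, 135, 405, 1215 → 3645 (×3 each step).
Shape: triangle, star, square, hexagon, circle, triangle → star (repeats triangle → star → square → hexagon → circle).
So the next triple is <black : 3645 : star>.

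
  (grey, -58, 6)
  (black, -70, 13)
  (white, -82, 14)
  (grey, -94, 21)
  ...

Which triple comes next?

(black, -106, 22)

Shade: repeats grey → black → white; grey, black, white, grey → black.
For the second part, −12 each step: -58, -70, -82, -94 → -106.
Third part: alternating steps +7, +1, +7, +1, …; 6, 13, 14, 21 → 22.
Combining the parts gives (black, -106, 22).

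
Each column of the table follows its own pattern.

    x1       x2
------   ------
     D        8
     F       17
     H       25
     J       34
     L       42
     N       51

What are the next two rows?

P  59; R  68

Column x1: letters move forward 2 places in the alphabet, so D, F, H, J, L, N → P → R.
For the column x2, alternating steps +9, +8, +9, +8, …: 8, 17, 25, 34, 42, 51 → 59 → 68.
So the next two rows are P  59 and R  68.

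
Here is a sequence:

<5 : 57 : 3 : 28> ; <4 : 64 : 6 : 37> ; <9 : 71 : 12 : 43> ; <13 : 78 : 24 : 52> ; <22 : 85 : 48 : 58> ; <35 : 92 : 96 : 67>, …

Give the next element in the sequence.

<57 : 99 : 192 : 73>

First value: 5, 4, 9, 13, 22, 35 → 57 (each term is the sum of the two before it).
Second value: +7 each step; 57, 64, 71, 78, 85, 92 → 99.
Third value: ×2 each step; 3, 6, 12, 24, 48, 96 → 192.
Fourth value goes 28, 37, 43, 52, 58, 67 → 73 (alternating steps +9, +6, +9, +6, …).
Combining the parts gives <57 : 99 : 192 : 73>.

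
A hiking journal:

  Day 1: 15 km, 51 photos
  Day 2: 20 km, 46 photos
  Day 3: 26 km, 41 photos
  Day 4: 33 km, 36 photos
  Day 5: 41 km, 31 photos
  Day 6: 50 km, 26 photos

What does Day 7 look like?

Km: differences are 5, 6, 7, … (increasing by 1 each time); 15, 20, 26, 33, 41, 50 → 60.
Photos: −5 each step, so 51, 46, 41, 36, 31, 26 → 21.
Combining the parts gives 60 km, 21 photos.

60 km, 21 photos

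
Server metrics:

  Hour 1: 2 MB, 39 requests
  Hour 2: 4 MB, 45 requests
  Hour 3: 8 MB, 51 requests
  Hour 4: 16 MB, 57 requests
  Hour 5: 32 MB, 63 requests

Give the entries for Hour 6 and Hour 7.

MB: 2, 4, 8, 16, 32 → 64 → 128 (×2 each step).
Requests: +6 each step; 39, 45, 51, 57, 63 → 69 → 75.
So the next two records are 64 MB, 69 requests and 128 MB, 75 requests.

64 MB, 69 requests; 128 MB, 75 requests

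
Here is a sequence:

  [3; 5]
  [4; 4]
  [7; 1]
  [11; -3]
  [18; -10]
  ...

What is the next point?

First slot goes 3, 4, 7, 11, 18 → 29 (each term is the sum of the two before it).
Second slot goes 5, 4, 1, -3, -10 → -21 (together with the first slot always sums to 8).
Putting it together: [29; -21].

[29; -21]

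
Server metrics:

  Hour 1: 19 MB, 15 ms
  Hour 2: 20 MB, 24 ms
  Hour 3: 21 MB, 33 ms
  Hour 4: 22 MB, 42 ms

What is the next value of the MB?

MB — +1 each step: 19, 20, 21, 22 → 23.

23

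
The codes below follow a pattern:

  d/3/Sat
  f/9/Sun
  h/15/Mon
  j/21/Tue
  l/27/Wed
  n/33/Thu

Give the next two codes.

p/39/Fri then r/45/Sat

Letter — letters move forward 2 places in the alphabet: d, f, h, j, l, n → p → r.
Second component goes 3, 9, 15, 21, 27, 33 → 39 → 45 (+6 each step).
Day: runs through the weekdays Mon→Sun, so Sat, Sun, Mon, Tue, Wed, Thu → Fri → Sat.
So the next two codes are p/39/Fri and r/45/Sat.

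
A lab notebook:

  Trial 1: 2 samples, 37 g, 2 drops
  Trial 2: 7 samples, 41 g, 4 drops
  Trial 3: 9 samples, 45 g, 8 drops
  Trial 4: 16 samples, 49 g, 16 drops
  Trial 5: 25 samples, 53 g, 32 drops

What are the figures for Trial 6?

41 samples, 57 g, 64 drops

For the samples, each term is the sum of the two before it: 2, 7, 9, 16, 25 → 41.
G — +4 each step: 37, 41, 45, 49, 53 → 57.
Drops: ×2 each step, so 2, 4, 8, 16, 32 → 64.
Putting it together: 41 samples, 57 g, 64 drops.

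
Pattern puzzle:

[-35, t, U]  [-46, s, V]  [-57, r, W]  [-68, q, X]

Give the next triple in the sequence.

First slot: −11 each step, so -35, -46, -57, -68 → -79.
First letter goes t, s, r, q → p (letters move back 1 place in the alphabet).
Second letter: letters move forward 1 place in the alphabet, so U, V, W, X → Y.
Combining the parts gives [-79, p, Y].

[-79, p, Y]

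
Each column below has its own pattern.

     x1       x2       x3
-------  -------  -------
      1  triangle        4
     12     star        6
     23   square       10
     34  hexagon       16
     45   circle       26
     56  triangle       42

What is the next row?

Column x1 — +11 each step: 1, 12, 23, 34, 45, 56 → 67.
Column x2: triangle, star, square, hexagon, circle, triangle → star (repeats triangle → star → square → hexagon → circle).
Column x3: 4, 6, 10, 16, 26, 42 → 68 (each term is the sum of the two before it).
Combining the parts gives 67  star  68.

67  star  68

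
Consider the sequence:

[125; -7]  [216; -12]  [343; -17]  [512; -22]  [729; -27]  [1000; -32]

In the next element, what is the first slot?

1331

First slot: 125, 216, 343, 512, 729, 1000 → 1331 (perfect cubes: 5³, 6³, 7³, …).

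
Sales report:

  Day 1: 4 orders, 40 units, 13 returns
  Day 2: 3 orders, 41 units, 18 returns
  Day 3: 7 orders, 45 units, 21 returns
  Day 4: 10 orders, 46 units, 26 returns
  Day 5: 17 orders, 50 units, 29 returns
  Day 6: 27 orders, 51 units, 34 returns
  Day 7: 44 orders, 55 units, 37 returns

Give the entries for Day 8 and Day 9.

Orders: 4, 3, 7, 10, 17, 27, 44 → 71 → 115 (each term is the sum of the two before it).
For the units, alternating steps +1, +4, +1, +4, …: 40, 41, 45, 46, 50, 51, 55 → 56 → 60.
Returns: alternating steps +5, +3, +5, +3, …, so 13, 18, 21, 26, 29, 34, 37 → 42 → 45.
Putting the parts together: 71 orders, 56 units, 42 returns and then 115 orders, 60 units, 45 returns.

71 orders, 56 units, 42 returns; 115 orders, 60 units, 45 returns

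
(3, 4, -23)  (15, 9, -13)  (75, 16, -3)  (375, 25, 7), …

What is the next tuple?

(1875, 36, 17)

First value — ×5 each step: 3, 15, 75, 375 → 1875.
Second value goes 4, 9, 16, 25 → 36 (perfect squares: 2², 3², 4², …).
Third value — +10 each step: -23, -13, -3, 7 → 17.
Putting it together: (1875, 36, 17).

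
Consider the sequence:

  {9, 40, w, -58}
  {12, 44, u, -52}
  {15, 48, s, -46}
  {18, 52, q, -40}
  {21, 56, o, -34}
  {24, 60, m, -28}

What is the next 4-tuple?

First coordinate: +3 each step, so 9, 12, 15, 18, 21, 24 → 27.
Second coordinate: +4 each step, so 40, 44, 48, 52, 56, 60 → 64.
Letter: letters move back 2 places in the alphabet, so w, u, s, q, o, m → k.
Fourth coordinate: +6 each step; -58, -52, -46, -40, -34, -28 → -22.
Combining the parts gives {27, 64, k, -22}.

{27, 64, k, -22}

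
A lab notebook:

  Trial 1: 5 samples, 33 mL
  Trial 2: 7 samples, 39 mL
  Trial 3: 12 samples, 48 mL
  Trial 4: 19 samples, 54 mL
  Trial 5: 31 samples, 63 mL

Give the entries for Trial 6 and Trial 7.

50 samples, 69 mL; 81 samples, 78 mL

Samples: each term is the sum of the two before it; 5, 7, 12, 19, 31 → 50 → 81.
ML: 33, 39, 48, 54, 63 → 69 → 78 (alternating steps +6, +9, +6, +9, …).
Putting the parts together: 50 samples, 69 mL and then 81 samples, 78 mL.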